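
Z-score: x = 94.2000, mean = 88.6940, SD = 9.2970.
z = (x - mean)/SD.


z = (94.2000 - 88.6940)/9.2970
= 5.5060/9.2970
= 0.5922

z = 0.5922


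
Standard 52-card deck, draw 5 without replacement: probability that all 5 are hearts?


P(all hearts) = (13/52) × (12/51) × (11/50) × (10/49) × (9/48)
= 0.0005

P = 0.0005


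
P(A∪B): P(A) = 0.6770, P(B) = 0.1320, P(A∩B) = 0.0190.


P(A∪B) = 0.6770 + 0.1320 - 0.0190
= 0.8090 - 0.0190
= 0.7900

P(A∪B) = 0.7900


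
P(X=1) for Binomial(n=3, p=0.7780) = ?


C(3,1) = 3
p^1 = 0.778000
(1-p)^2 = 0.049284
P = 3 * 0.778000 * 0.049284 = 0.1150

P(X=1) = 0.1150


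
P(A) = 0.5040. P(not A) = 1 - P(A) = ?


P(not A) = 1 - 0.5040 = 0.4960

P(not A) = 0.4960


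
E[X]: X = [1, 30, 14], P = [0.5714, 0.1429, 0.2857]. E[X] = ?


E[X] = 1*0.5714 + 30*0.1429 + 14*0.2857
= 0.5714 + 4.2870 + 3.9998
= 8.8582

E[X] = 8.8582


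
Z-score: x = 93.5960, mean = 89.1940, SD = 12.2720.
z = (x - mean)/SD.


z = (93.5960 - 89.1940)/12.2720
= 4.4020/12.2720
= 0.3587

z = 0.3587


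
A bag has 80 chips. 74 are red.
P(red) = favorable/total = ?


P = 74/80 = 0.9250

P = 0.9250


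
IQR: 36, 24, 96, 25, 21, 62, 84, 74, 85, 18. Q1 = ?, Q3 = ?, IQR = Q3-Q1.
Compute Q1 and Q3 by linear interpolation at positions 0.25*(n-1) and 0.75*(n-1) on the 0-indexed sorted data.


Sorted: 18, 21, 24, 25, 36, 62, 74, 84, 85, 96
Q1 (25th %ile) = 24.2500
Q3 (75th %ile) = 81.5000
IQR = 81.5000 - 24.2500 = 57.2500

IQR = 57.2500


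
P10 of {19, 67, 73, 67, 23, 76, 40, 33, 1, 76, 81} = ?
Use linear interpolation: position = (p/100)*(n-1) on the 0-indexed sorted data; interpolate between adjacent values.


Sorted: 1, 19, 23, 33, 40, 67, 67, 73, 76, 76, 81
n = 11
Index = 10/100 * 10 = 1.0000
Lower = data[1] = 19, Upper = data[2] = 23
P10 = 19 + 0*(4) = 19.0000

P10 = 19.0000


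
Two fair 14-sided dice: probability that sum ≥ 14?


Total outcomes = 14×14 = 196
Favorable (sum ≥ 14): 118
P = 118/196 = 0.6020

P = 0.6020


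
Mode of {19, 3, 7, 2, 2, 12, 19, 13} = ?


Frequencies: 2:2, 3:1, 7:1, 12:1, 13:1, 19:2
Max frequency = 2
Mode = 2, 19

Mode = 2, 19


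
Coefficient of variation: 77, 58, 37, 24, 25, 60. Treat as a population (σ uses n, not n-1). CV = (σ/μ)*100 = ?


Mean = 46.8333
SD = 19.5910
CV = (19.5910/46.8333)*100 = 41.8312%

CV = 41.8312%


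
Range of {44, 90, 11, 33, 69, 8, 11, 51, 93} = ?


Max = 93, Min = 8
Range = 93 - 8 = 85

Range = 85


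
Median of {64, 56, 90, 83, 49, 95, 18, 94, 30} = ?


Sorted: 18, 30, 49, 56, 64, 83, 90, 94, 95
n = 9 (odd)
Middle value = 64

Median = 64


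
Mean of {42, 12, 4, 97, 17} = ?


Sum = 42 + 12 + 4 + 97 + 17 = 172
n = 5
Mean = 172/5 = 34.4000

Mean = 34.4000


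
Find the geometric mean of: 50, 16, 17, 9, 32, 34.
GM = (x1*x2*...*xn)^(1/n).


Product = 50 × 16 × 17 × 9 × 32 × 34 = 133171200
GM = 133171200^(1/6) = 22.5979

GM = 22.5979


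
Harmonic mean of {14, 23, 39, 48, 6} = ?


Sum of reciprocals = 1/14 + 1/23 + 1/39 + 1/48 + 1/6 = 0.328048
HM = 5/0.328048 = 15.2417

HM = 15.2417


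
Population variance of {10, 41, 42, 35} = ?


Mean = 32.0000
Squared deviations: 484.0000, 81.0000, 100.0000, 9.0000
Sum = 674.0000
Variance = 674.0000/4 = 168.5000

Variance = 168.5000


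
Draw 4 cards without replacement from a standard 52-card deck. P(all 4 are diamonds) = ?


P(all diamonds) = (13/52) × (12/51) × (11/50) × (10/49)
= 0.0026

P = 0.0026


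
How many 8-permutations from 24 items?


P(24,8) = 24!/16!
= 620448401733239439360000/20922789888000
= 29654190720

P(24,8) = 29654190720


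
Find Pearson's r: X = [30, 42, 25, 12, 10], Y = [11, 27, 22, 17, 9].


Mean X = 23.8000, Mean Y = 17.2000
SD X = 11.838919, SD Y = 6.705222
Cov = 52.240000
r = 52.240000/(11.838919*6.705222) = 0.6581

r = 0.6581


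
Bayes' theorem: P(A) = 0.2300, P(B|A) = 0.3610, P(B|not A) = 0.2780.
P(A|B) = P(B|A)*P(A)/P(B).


P(B) = P(B|A)*P(A) + P(B|A')*P(A')
= 0.3610*0.2300 + 0.2780*0.7700
= 0.083030 + 0.214060 = 0.297090
P(A|B) = 0.083030/0.297090 = 0.2795

P(A|B) = 0.2795


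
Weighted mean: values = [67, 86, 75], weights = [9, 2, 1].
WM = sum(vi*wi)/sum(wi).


Numerator = 67*9 + 86*2 + 75*1 = 850
Denominator = 9 + 2 + 1 = 12
WM = 850/12 = 70.8333

WM = 70.8333


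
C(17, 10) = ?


C(17,10) = 17!/(10! × 7!)
= 355687428096000/(3628800 × 5040)
= 19448

C(17,10) = 19448


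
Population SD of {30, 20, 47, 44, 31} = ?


Mean = 34.4000
Variance = 97.8400
SD = sqrt(97.8400) = 9.8914

SD = 9.8914


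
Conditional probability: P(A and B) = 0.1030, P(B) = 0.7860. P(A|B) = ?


P(A|B) = 0.1030/0.7860 = 0.1310

P(A|B) = 0.1310


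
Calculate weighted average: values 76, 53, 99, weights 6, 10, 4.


Numerator = 76*6 + 53*10 + 99*4 = 1382
Denominator = 6 + 10 + 4 = 20
WM = 1382/20 = 69.1000

WM = 69.1000


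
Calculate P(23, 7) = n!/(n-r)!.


P(23,7) = 23!/16!
= 25852016738884976640000/20922789888000
= 1235591280

P(23,7) = 1235591280


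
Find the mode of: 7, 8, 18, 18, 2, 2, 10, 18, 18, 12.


Frequencies: 2:2, 7:1, 8:1, 10:1, 12:1, 18:4
Max frequency = 4
Mode = 18

Mode = 18


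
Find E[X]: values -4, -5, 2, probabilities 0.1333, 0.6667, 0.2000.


E[X] = -4*0.1333 - 5*0.6667 + 2*0.2000
= -0.5332 - 3.3335 + 0.4000
= -3.4667

E[X] = -3.4667


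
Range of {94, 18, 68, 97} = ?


Max = 97, Min = 18
Range = 97 - 18 = 79

Range = 79


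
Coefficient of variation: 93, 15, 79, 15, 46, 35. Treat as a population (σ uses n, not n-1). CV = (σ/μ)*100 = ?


Mean = 47.1667
SD = 29.8128
CV = (29.8128/47.1667)*100 = 63.2074%

CV = 63.2074%


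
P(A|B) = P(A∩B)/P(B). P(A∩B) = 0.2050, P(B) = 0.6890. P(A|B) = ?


P(A|B) = 0.2050/0.6890 = 0.2975

P(A|B) = 0.2975


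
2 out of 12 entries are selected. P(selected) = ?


P = 2/12 = 0.1667

P = 0.1667


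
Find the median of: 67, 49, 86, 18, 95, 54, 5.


Sorted: 5, 18, 49, 54, 67, 86, 95
n = 7 (odd)
Middle value = 54

Median = 54


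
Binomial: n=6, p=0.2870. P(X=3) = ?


C(6,3) = 20
p^3 = 0.023640
(1-p)^3 = 0.362467
P = 20 * 0.023640 * 0.362467 = 0.1714

P(X=3) = 0.1714


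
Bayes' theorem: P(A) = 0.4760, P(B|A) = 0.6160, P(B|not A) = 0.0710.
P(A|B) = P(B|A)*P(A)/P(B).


P(B) = P(B|A)*P(A) + P(B|A')*P(A')
= 0.6160*0.4760 + 0.0710*0.5240
= 0.293216 + 0.037204 = 0.330420
P(A|B) = 0.293216/0.330420 = 0.8874

P(A|B) = 0.8874


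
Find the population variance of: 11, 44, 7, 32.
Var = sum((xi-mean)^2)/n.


Mean = 23.5000
Squared deviations: 156.2500, 420.2500, 272.2500, 72.2500
Sum = 921.0000
Variance = 921.0000/4 = 230.2500

Variance = 230.2500


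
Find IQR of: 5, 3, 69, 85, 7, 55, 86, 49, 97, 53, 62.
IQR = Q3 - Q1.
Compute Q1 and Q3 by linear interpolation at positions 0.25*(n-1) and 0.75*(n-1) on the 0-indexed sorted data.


Sorted: 3, 5, 7, 49, 53, 55, 62, 69, 85, 86, 97
Q1 (25th %ile) = 28.0000
Q3 (75th %ile) = 77.0000
IQR = 77.0000 - 28.0000 = 49.0000

IQR = 49.0000


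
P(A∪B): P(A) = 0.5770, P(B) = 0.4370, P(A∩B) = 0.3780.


P(A∪B) = 0.5770 + 0.4370 - 0.3780
= 1.0140 - 0.3780
= 0.6360

P(A∪B) = 0.6360


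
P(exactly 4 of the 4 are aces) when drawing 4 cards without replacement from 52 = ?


Hypergeometric: P(X=4) = C(4,4)·C(48,0) / C(52,4)
= 1 × 1 / 270725
= 1/270725 = 3.6938e-06

P = 3.6938e-06


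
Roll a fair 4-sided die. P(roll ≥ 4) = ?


Favorable outcomes (roll ≥ 4): 1
Total outcomes = 4
P = 1/4 = 0.2500

P = 0.2500


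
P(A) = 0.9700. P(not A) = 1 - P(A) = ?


P(not A) = 1 - 0.9700 = 0.0300

P(not A) = 0.0300


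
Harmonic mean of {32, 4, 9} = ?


Sum of reciprocals = 1/32 + 1/4 + 1/9 = 0.392361
HM = 3/0.392361 = 7.6460

HM = 7.6460


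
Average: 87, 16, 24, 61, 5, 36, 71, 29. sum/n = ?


Sum = 87 + 16 + 24 + 61 + 5 + 36 + 71 + 29 = 329
n = 8
Mean = 329/8 = 41.1250

Mean = 41.1250


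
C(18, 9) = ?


C(18,9) = 18!/(9! × 9!)
= 6402373705728000/(362880 × 362880)
= 48620

C(18,9) = 48620


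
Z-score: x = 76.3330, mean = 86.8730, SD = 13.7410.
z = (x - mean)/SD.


z = (76.3330 - 86.8730)/13.7410
= -10.5400/13.7410
= -0.7670

z = -0.7670


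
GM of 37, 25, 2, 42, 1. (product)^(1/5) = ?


Product = 37 × 25 × 2 × 42 × 1 = 77700
GM = 77700^(1/5) = 9.5079

GM = 9.5079


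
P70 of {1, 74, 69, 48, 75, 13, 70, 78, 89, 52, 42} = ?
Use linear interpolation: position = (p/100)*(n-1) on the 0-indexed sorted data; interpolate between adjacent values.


Sorted: 1, 13, 42, 48, 52, 69, 70, 74, 75, 78, 89
n = 11
Index = 70/100 * 10 = 7.0000
Lower = data[7] = 74, Upper = data[8] = 75
P70 = 74 + 0*(1) = 74.0000

P70 = 74.0000


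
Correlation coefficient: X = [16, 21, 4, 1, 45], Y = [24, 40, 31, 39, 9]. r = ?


Mean X = 17.4000, Mean Y = 28.6000
SD X = 15.653754, SD Y = 11.394736
Cov = -139.240000
r = -139.240000/(15.653754*11.394736) = -0.7806

r = -0.7806


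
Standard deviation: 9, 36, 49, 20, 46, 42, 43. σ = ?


Mean = 35.0000
Variance = 190.2857
SD = sqrt(190.2857) = 13.7944

SD = 13.7944


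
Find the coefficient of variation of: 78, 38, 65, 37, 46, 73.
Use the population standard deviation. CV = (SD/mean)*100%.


Mean = 56.1667
SD = 16.5269
CV = (16.5269/56.1667)*100 = 29.4248%

CV = 29.4248%


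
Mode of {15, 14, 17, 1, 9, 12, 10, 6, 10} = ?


Frequencies: 1:1, 6:1, 9:1, 10:2, 12:1, 14:1, 15:1, 17:1
Max frequency = 2
Mode = 10

Mode = 10


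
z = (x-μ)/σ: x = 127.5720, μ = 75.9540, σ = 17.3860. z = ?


z = (127.5720 - 75.9540)/17.3860
= 51.6180/17.3860
= 2.9689

z = 2.9689


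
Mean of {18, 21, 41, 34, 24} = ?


Sum = 18 + 21 + 41 + 34 + 24 = 138
n = 5
Mean = 138/5 = 27.6000

Mean = 27.6000


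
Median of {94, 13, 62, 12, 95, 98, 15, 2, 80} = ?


Sorted: 2, 12, 13, 15, 62, 80, 94, 95, 98
n = 9 (odd)
Middle value = 62

Median = 62


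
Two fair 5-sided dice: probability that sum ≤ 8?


Total outcomes = 5×5 = 25
Favorable (sum ≤ 8): 22
P = 22/25 = 0.8800

P = 0.8800


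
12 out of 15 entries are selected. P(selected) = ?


P = 12/15 = 0.8000

P = 0.8000


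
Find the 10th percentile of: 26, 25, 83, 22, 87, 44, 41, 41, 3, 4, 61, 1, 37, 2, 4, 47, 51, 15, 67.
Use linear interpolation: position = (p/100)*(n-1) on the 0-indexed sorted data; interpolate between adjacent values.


Sorted: 1, 2, 3, 4, 4, 15, 22, 25, 26, 37, 41, 41, 44, 47, 51, 61, 67, 83, 87
n = 19
Index = 10/100 * 18 = 1.8000
Lower = data[1] = 2, Upper = data[2] = 3
P10 = 2 + 0.8000*(1) = 2.8000

P10 = 2.8000


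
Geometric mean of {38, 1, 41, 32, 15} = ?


Product = 38 × 1 × 41 × 32 × 15 = 747840
GM = 747840^(1/5) = 14.9542

GM = 14.9542


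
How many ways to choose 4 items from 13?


C(13,4) = 13!/(4! × 9!)
= 6227020800/(24 × 362880)
= 715

C(13,4) = 715


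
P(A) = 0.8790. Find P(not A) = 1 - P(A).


P(not A) = 1 - 0.8790 = 0.1210

P(not A) = 0.1210


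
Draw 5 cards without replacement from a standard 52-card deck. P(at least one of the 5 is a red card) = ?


P(at least one) = 1 - P(none)
P(none) = (26/52) × (25/51) × (24/50) × (23/49) × (22/48) = 0.025310
P(at least one) = 1 - 0.025310 = 0.9747

P = 0.9747


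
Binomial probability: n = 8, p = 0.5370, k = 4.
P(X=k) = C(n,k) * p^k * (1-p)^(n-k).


C(8,4) = 70
p^4 = 0.083157
(1-p)^4 = 0.045954
P = 70 * 0.083157 * 0.045954 = 0.2675

P(X=4) = 0.2675


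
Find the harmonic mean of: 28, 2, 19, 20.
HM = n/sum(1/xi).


Sum of reciprocals = 1/28 + 1/2 + 1/19 + 1/20 = 0.638346
HM = 4/0.638346 = 6.2662

HM = 6.2662


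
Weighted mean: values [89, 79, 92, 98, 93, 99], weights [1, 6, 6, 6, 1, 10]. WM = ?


Numerator = 89*1 + 79*6 + 92*6 + 98*6 + 93*1 + 99*10 = 2786
Denominator = 1 + 6 + 6 + 6 + 1 + 10 = 30
WM = 2786/30 = 92.8667

WM = 92.8667


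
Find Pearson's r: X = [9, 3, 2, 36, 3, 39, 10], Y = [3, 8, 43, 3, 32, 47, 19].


Mean X = 14.5714, Mean Y = 22.1429
SD X = 14.802096, SD Y = 17.291026
Cov = 15.061224
r = 15.061224/(14.802096*17.291026) = 0.0588

r = 0.0588


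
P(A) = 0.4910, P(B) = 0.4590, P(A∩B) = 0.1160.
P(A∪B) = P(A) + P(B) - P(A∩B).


P(A∪B) = 0.4910 + 0.4590 - 0.1160
= 0.9500 - 0.1160
= 0.8340

P(A∪B) = 0.8340


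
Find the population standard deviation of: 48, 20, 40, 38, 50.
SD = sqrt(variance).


Mean = 39.2000
Variance = 112.9600
SD = sqrt(112.9600) = 10.6283

SD = 10.6283


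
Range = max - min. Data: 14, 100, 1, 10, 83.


Max = 100, Min = 1
Range = 100 - 1 = 99

Range = 99


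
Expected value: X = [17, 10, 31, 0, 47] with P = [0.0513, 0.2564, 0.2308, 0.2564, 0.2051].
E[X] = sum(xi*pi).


E[X] = 17*0.0513 + 10*0.2564 + 31*0.2308 + 0*0.2564 + 47*0.2051
= 0.8721 + 2.5640 + 7.1548 + 0 + 9.6397
= 20.2306

E[X] = 20.2306


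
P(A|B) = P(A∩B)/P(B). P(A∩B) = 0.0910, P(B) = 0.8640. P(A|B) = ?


P(A|B) = 0.0910/0.8640 = 0.1053

P(A|B) = 0.1053


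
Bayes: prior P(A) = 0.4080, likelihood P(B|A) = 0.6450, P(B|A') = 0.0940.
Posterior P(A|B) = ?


P(B) = P(B|A)*P(A) + P(B|A')*P(A')
= 0.6450*0.4080 + 0.0940*0.5920
= 0.263160 + 0.055648 = 0.318808
P(A|B) = 0.263160/0.318808 = 0.8254

P(A|B) = 0.8254


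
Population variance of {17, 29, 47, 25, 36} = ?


Mean = 30.8000
Squared deviations: 190.4400, 3.2400, 262.4400, 33.6400, 27.0400
Sum = 516.8000
Variance = 516.8000/5 = 103.3600

Variance = 103.3600


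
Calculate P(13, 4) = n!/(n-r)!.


P(13,4) = 13!/9!
= 6227020800/362880
= 17160

P(13,4) = 17160


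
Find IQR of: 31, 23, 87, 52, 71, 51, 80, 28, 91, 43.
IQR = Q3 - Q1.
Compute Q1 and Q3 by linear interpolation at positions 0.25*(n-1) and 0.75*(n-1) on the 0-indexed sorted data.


Sorted: 23, 28, 31, 43, 51, 52, 71, 80, 87, 91
Q1 (25th %ile) = 34.0000
Q3 (75th %ile) = 77.7500
IQR = 77.7500 - 34.0000 = 43.7500

IQR = 43.7500


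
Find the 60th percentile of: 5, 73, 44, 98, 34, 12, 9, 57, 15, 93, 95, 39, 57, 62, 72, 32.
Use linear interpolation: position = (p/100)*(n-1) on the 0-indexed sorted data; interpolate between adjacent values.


Sorted: 5, 9, 12, 15, 32, 34, 39, 44, 57, 57, 62, 72, 73, 93, 95, 98
n = 16
Index = 60/100 * 15 = 9.0000
Lower = data[9] = 57, Upper = data[10] = 62
P60 = 57 + 0*(5) = 57.0000

P60 = 57.0000


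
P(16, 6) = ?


P(16,6) = 16!/10!
= 20922789888000/3628800
= 5765760

P(16,6) = 5765760


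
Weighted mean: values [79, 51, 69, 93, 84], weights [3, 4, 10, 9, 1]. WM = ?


Numerator = 79*3 + 51*4 + 69*10 + 93*9 + 84*1 = 2052
Denominator = 3 + 4 + 10 + 9 + 1 = 27
WM = 2052/27 = 76.0000

WM = 76.0000


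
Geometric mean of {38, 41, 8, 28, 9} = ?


Product = 38 × 41 × 8 × 28 × 9 = 3140928
GM = 3140928^(1/5) = 19.9256

GM = 19.9256


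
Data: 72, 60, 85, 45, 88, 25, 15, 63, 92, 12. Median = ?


Sorted: 12, 15, 25, 45, 60, 63, 72, 85, 88, 92
n = 10 (even)
Middle values: 60 and 63
Median = (60+63)/2 = 61.5000

Median = 61.5000


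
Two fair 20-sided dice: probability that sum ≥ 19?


Total outcomes = 20×20 = 400
Favorable (sum ≥ 19): 247
P = 247/400 = 0.6175

P = 0.6175


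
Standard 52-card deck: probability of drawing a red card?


26 red cards in 52 cards
P = 26/52 = 0.5000

P = 0.5000


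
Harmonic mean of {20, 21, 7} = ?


Sum of reciprocals = 1/20 + 1/21 + 1/7 = 0.240476
HM = 3/0.240476 = 12.4752

HM = 12.4752


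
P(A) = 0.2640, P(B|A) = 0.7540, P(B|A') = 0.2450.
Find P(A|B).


P(B) = P(B|A)*P(A) + P(B|A')*P(A')
= 0.7540*0.2640 + 0.2450*0.7360
= 0.199056 + 0.180320 = 0.379376
P(A|B) = 0.199056/0.379376 = 0.5247

P(A|B) = 0.5247


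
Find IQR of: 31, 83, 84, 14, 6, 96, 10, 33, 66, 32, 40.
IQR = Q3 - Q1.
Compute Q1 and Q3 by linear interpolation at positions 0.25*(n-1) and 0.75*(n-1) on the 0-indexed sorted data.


Sorted: 6, 10, 14, 31, 32, 33, 40, 66, 83, 84, 96
Q1 (25th %ile) = 22.5000
Q3 (75th %ile) = 74.5000
IQR = 74.5000 - 22.5000 = 52.0000

IQR = 52.0000


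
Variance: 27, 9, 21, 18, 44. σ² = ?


Mean = 23.8000
Squared deviations: 10.2400, 219.0400, 7.8400, 33.6400, 408.0400
Sum = 678.8000
Variance = 678.8000/5 = 135.7600

Variance = 135.7600


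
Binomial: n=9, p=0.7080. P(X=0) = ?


C(9,0) = 1
p^0 = 1.000000
(1-p)^9 = 1.543283e-05
P = 1 * 1.000000 * 1.543283e-05 = 1.5433e-05

P(X=0) = 1.5433e-05


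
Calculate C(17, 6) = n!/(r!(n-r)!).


C(17,6) = 17!/(6! × 11!)
= 355687428096000/(720 × 39916800)
= 12376

C(17,6) = 12376


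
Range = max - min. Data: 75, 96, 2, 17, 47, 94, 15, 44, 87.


Max = 96, Min = 2
Range = 96 - 2 = 94

Range = 94


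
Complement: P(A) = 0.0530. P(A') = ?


P(not A) = 1 - 0.0530 = 0.9470

P(not A) = 0.9470


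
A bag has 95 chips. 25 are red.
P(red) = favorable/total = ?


P = 25/95 = 0.2632

P = 0.2632


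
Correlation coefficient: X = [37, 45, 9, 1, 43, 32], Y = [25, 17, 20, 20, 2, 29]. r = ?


Mean X = 27.8333, Mean Y = 18.8333
SD X = 16.836633, SD Y = 8.473816
Cov = -40.194444
r = -40.194444/(16.836633*8.473816) = -0.2817

r = -0.2817


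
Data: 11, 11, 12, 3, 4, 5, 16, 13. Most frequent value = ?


Frequencies: 3:1, 4:1, 5:1, 11:2, 12:1, 13:1, 16:1
Max frequency = 2
Mode = 11

Mode = 11


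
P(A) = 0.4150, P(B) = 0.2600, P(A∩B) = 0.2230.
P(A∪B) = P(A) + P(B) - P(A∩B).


P(A∪B) = 0.4150 + 0.2600 - 0.2230
= 0.6750 - 0.2230
= 0.4520

P(A∪B) = 0.4520


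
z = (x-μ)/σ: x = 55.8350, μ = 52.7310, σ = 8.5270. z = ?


z = (55.8350 - 52.7310)/8.5270
= 3.1040/8.5270
= 0.3640

z = 0.3640


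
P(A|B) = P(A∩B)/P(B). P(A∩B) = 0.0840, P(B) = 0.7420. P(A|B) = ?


P(A|B) = 0.0840/0.7420 = 0.1132

P(A|B) = 0.1132


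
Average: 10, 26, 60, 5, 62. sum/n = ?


Sum = 10 + 26 + 60 + 5 + 62 = 163
n = 5
Mean = 163/5 = 32.6000

Mean = 32.6000


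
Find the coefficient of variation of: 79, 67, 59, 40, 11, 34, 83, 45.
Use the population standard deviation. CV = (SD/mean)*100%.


Mean = 52.2500
SD = 22.8076
CV = (22.8076/52.2500)*100 = 43.6509%

CV = 43.6509%


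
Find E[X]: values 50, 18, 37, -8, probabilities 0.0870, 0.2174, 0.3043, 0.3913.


E[X] = 50*0.0870 + 18*0.2174 + 37*0.3043 - 8*0.3913
= 4.3500 + 3.9132 + 11.2591 - 3.1304
= 16.3919

E[X] = 16.3919


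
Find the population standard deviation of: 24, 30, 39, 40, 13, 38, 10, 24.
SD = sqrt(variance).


Mean = 27.2500
Variance = 118.1875
SD = sqrt(118.1875) = 10.8714

SD = 10.8714


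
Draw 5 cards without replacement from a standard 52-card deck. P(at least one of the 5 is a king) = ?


P(at least one) = 1 - P(none)
P(none) = (48/52) × (47/51) × (46/50) × (45/49) × (44/48) = 0.658842
P(at least one) = 1 - 0.658842 = 0.3412

P = 0.3412


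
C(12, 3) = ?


C(12,3) = 12!/(3! × 9!)
= 479001600/(6 × 362880)
= 220

C(12,3) = 220


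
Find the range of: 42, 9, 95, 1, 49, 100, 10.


Max = 100, Min = 1
Range = 100 - 1 = 99

Range = 99


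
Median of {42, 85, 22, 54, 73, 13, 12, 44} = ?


Sorted: 12, 13, 22, 42, 44, 54, 73, 85
n = 8 (even)
Middle values: 42 and 44
Median = (42+44)/2 = 43.0000

Median = 43.0000


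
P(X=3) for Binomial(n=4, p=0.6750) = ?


C(4,3) = 4
p^3 = 0.307547
(1-p)^1 = 0.325000
P = 4 * 0.307547 * 0.325000 = 0.3998

P(X=3) = 0.3998


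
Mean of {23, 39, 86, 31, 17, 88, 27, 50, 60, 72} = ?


Sum = 23 + 39 + 86 + 31 + 17 + 88 + 27 + 50 + 60 + 72 = 493
n = 10
Mean = 493/10 = 49.3000

Mean = 49.3000


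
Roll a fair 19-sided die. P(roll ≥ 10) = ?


Favorable outcomes (roll ≥ 10): 10
Total outcomes = 19
P = 10/19 = 0.5263

P = 0.5263


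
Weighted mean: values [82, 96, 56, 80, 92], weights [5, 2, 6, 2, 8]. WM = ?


Numerator = 82*5 + 96*2 + 56*6 + 80*2 + 92*8 = 1834
Denominator = 5 + 2 + 6 + 2 + 8 = 23
WM = 1834/23 = 79.7391

WM = 79.7391


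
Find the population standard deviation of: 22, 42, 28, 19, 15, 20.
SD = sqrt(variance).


Mean = 24.3333
Variance = 77.5556
SD = sqrt(77.5556) = 8.8066

SD = 8.8066


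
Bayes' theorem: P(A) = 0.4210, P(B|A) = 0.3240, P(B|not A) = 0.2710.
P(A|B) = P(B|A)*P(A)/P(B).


P(B) = P(B|A)*P(A) + P(B|A')*P(A')
= 0.3240*0.4210 + 0.2710*0.5790
= 0.136404 + 0.156909 = 0.293313
P(A|B) = 0.136404/0.293313 = 0.4650

P(A|B) = 0.4650


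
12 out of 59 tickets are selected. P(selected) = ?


P = 12/59 = 0.2034

P = 0.2034


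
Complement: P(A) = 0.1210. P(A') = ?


P(not A) = 1 - 0.1210 = 0.8790

P(not A) = 0.8790


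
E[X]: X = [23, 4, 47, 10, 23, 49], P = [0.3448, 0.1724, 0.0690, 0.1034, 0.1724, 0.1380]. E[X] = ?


E[X] = 23*0.3448 + 4*0.1724 + 47*0.0690 + 10*0.1034 + 23*0.1724 + 49*0.1380
= 7.9304 + 0.6896 + 3.2430 + 1.0340 + 3.9652 + 6.7620
= 23.6242

E[X] = 23.6242


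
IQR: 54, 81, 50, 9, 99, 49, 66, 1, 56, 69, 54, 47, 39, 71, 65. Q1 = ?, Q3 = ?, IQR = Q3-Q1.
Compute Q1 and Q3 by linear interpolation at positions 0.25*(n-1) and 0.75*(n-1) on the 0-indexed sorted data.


Sorted: 1, 9, 39, 47, 49, 50, 54, 54, 56, 65, 66, 69, 71, 81, 99
Q1 (25th %ile) = 48.0000
Q3 (75th %ile) = 67.5000
IQR = 67.5000 - 48.0000 = 19.5000

IQR = 19.5000


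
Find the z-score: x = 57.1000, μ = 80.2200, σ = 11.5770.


z = (57.1000 - 80.2200)/11.5770
= -23.1200/11.5770
= -1.9971

z = -1.9971


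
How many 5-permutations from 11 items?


P(11,5) = 11!/6!
= 39916800/720
= 55440

P(11,5) = 55440


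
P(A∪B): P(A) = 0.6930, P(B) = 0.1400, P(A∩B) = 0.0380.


P(A∪B) = 0.6930 + 0.1400 - 0.0380
= 0.8330 - 0.0380
= 0.7950

P(A∪B) = 0.7950


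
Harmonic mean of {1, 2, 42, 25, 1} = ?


Sum of reciprocals = 1/1 + 1/2 + 1/42 + 1/25 + 1/1 = 2.563810
HM = 5/2.563810 = 1.9502

HM = 1.9502


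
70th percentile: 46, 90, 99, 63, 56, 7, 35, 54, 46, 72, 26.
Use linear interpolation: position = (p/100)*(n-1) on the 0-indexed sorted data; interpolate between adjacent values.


Sorted: 7, 26, 35, 46, 46, 54, 56, 63, 72, 90, 99
n = 11
Index = 70/100 * 10 = 7.0000
Lower = data[7] = 63, Upper = data[8] = 72
P70 = 63 + 0*(9) = 63.0000

P70 = 63.0000


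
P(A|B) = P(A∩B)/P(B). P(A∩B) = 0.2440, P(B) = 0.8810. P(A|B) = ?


P(A|B) = 0.2440/0.8810 = 0.2770

P(A|B) = 0.2770


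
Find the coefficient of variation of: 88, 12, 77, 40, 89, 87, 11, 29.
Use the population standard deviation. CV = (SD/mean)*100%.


Mean = 54.1250
SD = 32.4671
CV = (32.4671/54.1250)*100 = 59.9853%

CV = 59.9853%


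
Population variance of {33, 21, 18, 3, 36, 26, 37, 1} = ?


Mean = 21.8750
Squared deviations: 123.7656, 0.7656, 15.0156, 356.2656, 199.5156, 17.0156, 228.7656, 435.7656
Sum = 1376.8750
Variance = 1376.8750/8 = 172.1094

Variance = 172.1094


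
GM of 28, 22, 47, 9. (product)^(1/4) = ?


Product = 28 × 22 × 47 × 9 = 260568
GM = 260568^(1/4) = 22.5933

GM = 22.5933


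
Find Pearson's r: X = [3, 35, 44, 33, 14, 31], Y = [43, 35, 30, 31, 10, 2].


Mean X = 26.6667, Mean Y = 25.1667
SD X = 13.840360, SD Y = 14.369141
Cov = -21.277778
r = -21.277778/(13.840360*14.369141) = -0.1070

r = -0.1070


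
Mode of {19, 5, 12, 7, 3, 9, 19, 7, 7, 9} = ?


Frequencies: 3:1, 5:1, 7:3, 9:2, 12:1, 19:2
Max frequency = 3
Mode = 7

Mode = 7


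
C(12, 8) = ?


C(12,8) = 12!/(8! × 4!)
= 479001600/(40320 × 24)
= 495

C(12,8) = 495


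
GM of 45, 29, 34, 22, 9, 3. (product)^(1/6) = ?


Product = 45 × 29 × 34 × 22 × 9 × 3 = 26355780
GM = 26355780^(1/6) = 17.2509

GM = 17.2509


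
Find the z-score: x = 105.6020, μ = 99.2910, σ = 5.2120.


z = (105.6020 - 99.2910)/5.2120
= 6.3110/5.2120
= 1.2109

z = 1.2109


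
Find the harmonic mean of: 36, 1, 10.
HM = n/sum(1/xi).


Sum of reciprocals = 1/36 + 1/1 + 1/10 = 1.127778
HM = 3/1.127778 = 2.6601

HM = 2.6601


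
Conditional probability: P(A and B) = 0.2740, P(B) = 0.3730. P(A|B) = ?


P(A|B) = 0.2740/0.3730 = 0.7346

P(A|B) = 0.7346


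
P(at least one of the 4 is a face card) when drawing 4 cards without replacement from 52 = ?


P(at least one) = 1 - P(none)
P(none) = (40/52) × (39/51) × (38/50) × (37/49) = 0.337575
P(at least one) = 1 - 0.337575 = 0.6624

P = 0.6624


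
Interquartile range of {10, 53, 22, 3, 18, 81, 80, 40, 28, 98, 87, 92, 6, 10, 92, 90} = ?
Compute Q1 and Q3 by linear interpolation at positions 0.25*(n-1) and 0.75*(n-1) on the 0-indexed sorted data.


Sorted: 3, 6, 10, 10, 18, 22, 28, 40, 53, 80, 81, 87, 90, 92, 92, 98
Q1 (25th %ile) = 16.0000
Q3 (75th %ile) = 87.7500
IQR = 87.7500 - 16.0000 = 71.7500

IQR = 71.7500


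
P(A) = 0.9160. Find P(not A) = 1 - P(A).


P(not A) = 1 - 0.9160 = 0.0840

P(not A) = 0.0840


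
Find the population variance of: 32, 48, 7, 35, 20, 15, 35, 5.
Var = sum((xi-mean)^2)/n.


Mean = 24.6250
Squared deviations: 54.3906, 546.3906, 310.6406, 107.6406, 21.3906, 92.6406, 107.6406, 385.1406
Sum = 1625.8750
Variance = 1625.8750/8 = 203.2344

Variance = 203.2344


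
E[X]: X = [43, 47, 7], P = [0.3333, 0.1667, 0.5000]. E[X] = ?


E[X] = 43*0.3333 + 47*0.1667 + 7*0.5000
= 14.3319 + 7.8349 + 3.5000
= 25.6668

E[X] = 25.6668


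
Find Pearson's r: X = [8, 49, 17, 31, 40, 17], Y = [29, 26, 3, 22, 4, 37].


Mean X = 27.0000, Mean Y = 20.1667
SD X = 14.317821, SD Y = 12.615026
Cov = -39.833333
r = -39.833333/(14.317821*12.615026) = -0.2205

r = -0.2205


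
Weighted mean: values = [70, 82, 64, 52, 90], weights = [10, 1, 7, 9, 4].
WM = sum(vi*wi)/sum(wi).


Numerator = 70*10 + 82*1 + 64*7 + 52*9 + 90*4 = 2058
Denominator = 10 + 1 + 7 + 9 + 4 = 31
WM = 2058/31 = 66.3871

WM = 66.3871


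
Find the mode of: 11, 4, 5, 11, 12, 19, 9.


Frequencies: 4:1, 5:1, 9:1, 11:2, 12:1, 19:1
Max frequency = 2
Mode = 11

Mode = 11


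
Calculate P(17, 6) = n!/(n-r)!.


P(17,6) = 17!/11!
= 355687428096000/39916800
= 8910720

P(17,6) = 8910720


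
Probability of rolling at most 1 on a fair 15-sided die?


Favorable outcomes (roll ≤ 1): 1
Total outcomes = 15
P = 1/15 = 0.0667

P = 0.0667


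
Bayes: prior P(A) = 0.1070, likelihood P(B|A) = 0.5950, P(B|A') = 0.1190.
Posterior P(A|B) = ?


P(B) = P(B|A)*P(A) + P(B|A')*P(A')
= 0.5950*0.1070 + 0.1190*0.8930
= 0.063665 + 0.106267 = 0.169932
P(A|B) = 0.063665/0.169932 = 0.3746

P(A|B) = 0.3746


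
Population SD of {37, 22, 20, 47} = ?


Mean = 31.5000
Variance = 123.2500
SD = sqrt(123.2500) = 11.1018

SD = 11.1018


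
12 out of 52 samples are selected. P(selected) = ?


P = 12/52 = 0.2308

P = 0.2308


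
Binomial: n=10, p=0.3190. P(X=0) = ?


C(10,0) = 1
p^0 = 1.000000
(1-p)^10 = 0.021452
P = 1 * 1.000000 * 0.021452 = 0.0215

P(X=0) = 0.0215


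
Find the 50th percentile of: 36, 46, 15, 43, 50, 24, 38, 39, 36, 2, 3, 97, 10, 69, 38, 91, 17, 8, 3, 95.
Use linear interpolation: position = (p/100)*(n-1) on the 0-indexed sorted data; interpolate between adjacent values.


Sorted: 2, 3, 3, 8, 10, 15, 17, 24, 36, 36, 38, 38, 39, 43, 46, 50, 69, 91, 95, 97
n = 20
Index = 50/100 * 19 = 9.5000
Lower = data[9] = 36, Upper = data[10] = 38
P50 = 36 + 0.5000*(2) = 37.0000

P50 = 37.0000


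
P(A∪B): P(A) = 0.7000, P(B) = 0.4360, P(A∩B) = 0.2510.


P(A∪B) = 0.7000 + 0.4360 - 0.2510
= 1.1360 - 0.2510
= 0.8850

P(A∪B) = 0.8850


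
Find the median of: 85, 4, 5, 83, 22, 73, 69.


Sorted: 4, 5, 22, 69, 73, 83, 85
n = 7 (odd)
Middle value = 69

Median = 69


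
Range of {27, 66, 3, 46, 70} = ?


Max = 70, Min = 3
Range = 70 - 3 = 67

Range = 67


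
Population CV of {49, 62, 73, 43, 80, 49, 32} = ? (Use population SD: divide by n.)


Mean = 55.4286
SD = 15.7739
CV = (15.7739/55.4286)*100 = 28.4581%

CV = 28.4581%


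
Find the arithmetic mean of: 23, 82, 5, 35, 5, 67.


Sum = 23 + 82 + 5 + 35 + 5 + 67 = 217
n = 6
Mean = 217/6 = 36.1667

Mean = 36.1667


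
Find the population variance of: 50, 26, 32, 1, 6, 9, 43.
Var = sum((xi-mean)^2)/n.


Mean = 23.8571
Squared deviations: 683.4490, 4.5918, 66.3061, 522.4490, 318.8776, 220.7347, 366.4490
Sum = 2182.8571
Variance = 2182.8571/7 = 311.8367

Variance = 311.8367


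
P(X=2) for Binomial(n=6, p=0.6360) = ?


C(6,2) = 15
p^2 = 0.404496
(1-p)^4 = 0.017555
P = 15 * 0.404496 * 0.017555 = 0.1065

P(X=2) = 0.1065


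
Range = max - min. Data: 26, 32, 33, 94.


Max = 94, Min = 26
Range = 94 - 26 = 68

Range = 68


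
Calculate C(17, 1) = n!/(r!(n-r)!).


C(17,1) = 17!/(1! × 16!)
= 355687428096000/(1 × 20922789888000)
= 17

C(17,1) = 17


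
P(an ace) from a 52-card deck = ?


4 aces in 52 cards
P = 4/52 = 0.0769

P = 0.0769


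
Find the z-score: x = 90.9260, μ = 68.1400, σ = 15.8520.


z = (90.9260 - 68.1400)/15.8520
= 22.7860/15.8520
= 1.4374

z = 1.4374


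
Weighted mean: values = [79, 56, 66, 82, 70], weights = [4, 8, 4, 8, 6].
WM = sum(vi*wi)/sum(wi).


Numerator = 79*4 + 56*8 + 66*4 + 82*8 + 70*6 = 2104
Denominator = 4 + 8 + 4 + 8 + 6 = 30
WM = 2104/30 = 70.1333

WM = 70.1333


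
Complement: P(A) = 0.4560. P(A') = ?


P(not A) = 1 - 0.4560 = 0.5440

P(not A) = 0.5440


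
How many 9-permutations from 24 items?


P(24,9) = 24!/15!
= 620448401733239439360000/1307674368000
= 474467051520

P(24,9) = 474467051520


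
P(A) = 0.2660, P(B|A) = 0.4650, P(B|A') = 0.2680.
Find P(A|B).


P(B) = P(B|A)*P(A) + P(B|A')*P(A')
= 0.4650*0.2660 + 0.2680*0.7340
= 0.123690 + 0.196712 = 0.320402
P(A|B) = 0.123690/0.320402 = 0.3860

P(A|B) = 0.3860


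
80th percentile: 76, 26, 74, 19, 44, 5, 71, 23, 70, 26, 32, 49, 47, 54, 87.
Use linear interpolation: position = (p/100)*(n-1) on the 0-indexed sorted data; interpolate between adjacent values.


Sorted: 5, 19, 23, 26, 26, 32, 44, 47, 49, 54, 70, 71, 74, 76, 87
n = 15
Index = 80/100 * 14 = 11.2000
Lower = data[11] = 71, Upper = data[12] = 74
P80 = 71 + 0.2000*(3) = 71.6000

P80 = 71.6000


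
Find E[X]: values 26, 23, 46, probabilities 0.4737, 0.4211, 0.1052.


E[X] = 26*0.4737 + 23*0.4211 + 46*0.1052
= 12.3162 + 9.6853 + 4.8392
= 26.8407

E[X] = 26.8407


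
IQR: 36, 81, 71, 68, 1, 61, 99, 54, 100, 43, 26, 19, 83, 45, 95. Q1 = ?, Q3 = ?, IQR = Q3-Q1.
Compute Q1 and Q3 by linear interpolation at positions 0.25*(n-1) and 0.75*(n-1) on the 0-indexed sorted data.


Sorted: 1, 19, 26, 36, 43, 45, 54, 61, 68, 71, 81, 83, 95, 99, 100
Q1 (25th %ile) = 39.5000
Q3 (75th %ile) = 82.0000
IQR = 82.0000 - 39.5000 = 42.5000

IQR = 42.5000


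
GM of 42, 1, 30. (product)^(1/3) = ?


Product = 42 × 1 × 30 = 1260
GM = 1260^(1/3) = 10.8008

GM = 10.8008


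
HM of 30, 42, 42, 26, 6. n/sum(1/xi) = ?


Sum of reciprocals = 1/30 + 1/42 + 1/42 + 1/26 + 1/6 = 0.286081
HM = 5/0.286081 = 17.4776

HM = 17.4776


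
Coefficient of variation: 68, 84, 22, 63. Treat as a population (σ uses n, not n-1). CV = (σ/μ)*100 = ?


Mean = 59.2500
SD = 22.8624
CV = (22.8624/59.2500)*100 = 38.5863%

CV = 38.5863%


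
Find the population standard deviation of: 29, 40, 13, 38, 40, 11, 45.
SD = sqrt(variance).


Mean = 30.8571
Variance = 162.1224
SD = sqrt(162.1224) = 12.7327

SD = 12.7327


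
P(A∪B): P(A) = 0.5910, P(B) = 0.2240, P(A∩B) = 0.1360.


P(A∪B) = 0.5910 + 0.2240 - 0.1360
= 0.8150 - 0.1360
= 0.6790

P(A∪B) = 0.6790


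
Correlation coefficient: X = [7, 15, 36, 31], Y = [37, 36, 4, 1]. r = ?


Mean X = 22.2500, Mean Y = 19.5000
SD X = 11.734032, SD Y = 17.036725
Cov = -190.375000
r = -190.375000/(11.734032*17.036725) = -0.9523

r = -0.9523


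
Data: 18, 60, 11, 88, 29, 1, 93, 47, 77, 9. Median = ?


Sorted: 1, 9, 11, 18, 29, 47, 60, 77, 88, 93
n = 10 (even)
Middle values: 29 and 47
Median = (29+47)/2 = 38.0000

Median = 38.0000


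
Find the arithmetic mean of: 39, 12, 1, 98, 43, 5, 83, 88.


Sum = 39 + 12 + 1 + 98 + 43 + 5 + 83 + 88 = 369
n = 8
Mean = 369/8 = 46.1250

Mean = 46.1250


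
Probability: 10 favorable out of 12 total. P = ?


P = 10/12 = 0.8333

P = 0.8333


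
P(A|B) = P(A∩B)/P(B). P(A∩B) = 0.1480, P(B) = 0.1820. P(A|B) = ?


P(A|B) = 0.1480/0.1820 = 0.8132

P(A|B) = 0.8132


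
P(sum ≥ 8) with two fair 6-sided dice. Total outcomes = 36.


Total outcomes = 6×6 = 36
Favorable (sum ≥ 8): 15
P = 15/36 = 0.4167

P = 0.4167


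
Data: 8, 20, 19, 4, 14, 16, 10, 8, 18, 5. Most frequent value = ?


Frequencies: 4:1, 5:1, 8:2, 10:1, 14:1, 16:1, 18:1, 19:1, 20:1
Max frequency = 2
Mode = 8

Mode = 8


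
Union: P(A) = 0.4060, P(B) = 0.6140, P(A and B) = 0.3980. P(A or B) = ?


P(A∪B) = 0.4060 + 0.6140 - 0.3980
= 1.0200 - 0.3980
= 0.6220

P(A∪B) = 0.6220


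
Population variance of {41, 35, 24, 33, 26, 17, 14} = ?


Mean = 27.1429
Squared deviations: 192.0204, 61.7347, 9.8776, 34.3061, 1.3061, 102.8776, 172.7347
Sum = 574.8571
Variance = 574.8571/7 = 82.1224

Variance = 82.1224


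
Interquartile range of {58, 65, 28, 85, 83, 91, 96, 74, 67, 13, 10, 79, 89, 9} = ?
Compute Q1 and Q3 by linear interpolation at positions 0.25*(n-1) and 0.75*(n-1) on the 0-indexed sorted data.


Sorted: 9, 10, 13, 28, 58, 65, 67, 74, 79, 83, 85, 89, 91, 96
Q1 (25th %ile) = 35.5000
Q3 (75th %ile) = 84.5000
IQR = 84.5000 - 35.5000 = 49.0000

IQR = 49.0000


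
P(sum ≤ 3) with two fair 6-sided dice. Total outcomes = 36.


Total outcomes = 6×6 = 36
Favorable (sum ≤ 3): 3
P = 3/36 = 0.0833

P = 0.0833


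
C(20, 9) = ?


C(20,9) = 20!/(9! × 11!)
= 2432902008176640000/(362880 × 39916800)
= 167960

C(20,9) = 167960


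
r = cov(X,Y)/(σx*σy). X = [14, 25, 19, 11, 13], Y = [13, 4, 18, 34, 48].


Mean X = 16.4000, Mean Y = 23.4000
SD X = 5.043808, SD Y = 15.692036
Cov = -59.360000
r = -59.360000/(5.043808*15.692036) = -0.7500

r = -0.7500


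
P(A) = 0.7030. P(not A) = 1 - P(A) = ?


P(not A) = 1 - 0.7030 = 0.2970

P(not A) = 0.2970


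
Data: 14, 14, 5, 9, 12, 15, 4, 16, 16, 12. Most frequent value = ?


Frequencies: 4:1, 5:1, 9:1, 12:2, 14:2, 15:1, 16:2
Max frequency = 2
Mode = 12, 14, 16

Mode = 12, 14, 16


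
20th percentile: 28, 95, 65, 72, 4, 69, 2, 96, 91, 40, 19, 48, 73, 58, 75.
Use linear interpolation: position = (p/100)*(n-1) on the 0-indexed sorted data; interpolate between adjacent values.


Sorted: 2, 4, 19, 28, 40, 48, 58, 65, 69, 72, 73, 75, 91, 95, 96
n = 15
Index = 20/100 * 14 = 2.8000
Lower = data[2] = 19, Upper = data[3] = 28
P20 = 19 + 0.8000*(9) = 26.2000

P20 = 26.2000


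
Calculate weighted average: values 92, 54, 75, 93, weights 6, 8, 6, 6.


Numerator = 92*6 + 54*8 + 75*6 + 93*6 = 1992
Denominator = 6 + 8 + 6 + 6 = 26
WM = 1992/26 = 76.6154

WM = 76.6154


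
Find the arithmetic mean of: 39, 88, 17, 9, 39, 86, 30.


Sum = 39 + 88 + 17 + 9 + 39 + 86 + 30 = 308
n = 7
Mean = 308/7 = 44.0000

Mean = 44.0000


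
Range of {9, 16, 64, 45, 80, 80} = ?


Max = 80, Min = 9
Range = 80 - 9 = 71

Range = 71


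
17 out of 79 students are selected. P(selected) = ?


P = 17/79 = 0.2152

P = 0.2152


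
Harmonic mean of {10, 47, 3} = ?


Sum of reciprocals = 1/10 + 1/47 + 1/3 = 0.454610
HM = 3/0.454610 = 6.5991

HM = 6.5991


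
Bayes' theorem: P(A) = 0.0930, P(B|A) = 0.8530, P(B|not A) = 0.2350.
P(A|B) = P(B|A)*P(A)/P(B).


P(B) = P(B|A)*P(A) + P(B|A')*P(A')
= 0.8530*0.0930 + 0.2350*0.9070
= 0.079329 + 0.213145 = 0.292474
P(A|B) = 0.079329/0.292474 = 0.2712

P(A|B) = 0.2712


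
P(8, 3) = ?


P(8,3) = 8!/5!
= 40320/120
= 336

P(8,3) = 336


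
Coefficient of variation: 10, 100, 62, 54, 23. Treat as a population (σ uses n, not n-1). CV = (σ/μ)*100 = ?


Mean = 49.8000
SD = 31.5873
CV = (31.5873/49.8000)*100 = 63.4284%

CV = 63.4284%


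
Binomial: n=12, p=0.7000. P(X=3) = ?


C(12,3) = 220
p^3 = 0.343000
(1-p)^9 = 1.968300e-05
P = 220 * 0.343000 * 1.968300e-05 = 0.0015

P(X=3) = 0.0015


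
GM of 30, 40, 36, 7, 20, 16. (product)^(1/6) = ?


Product = 30 × 40 × 36 × 7 × 20 × 16 = 96768000
GM = 96768000^(1/6) = 21.4267

GM = 21.4267


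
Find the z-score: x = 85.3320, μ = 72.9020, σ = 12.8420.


z = (85.3320 - 72.9020)/12.8420
= 12.4300/12.8420
= 0.9679

z = 0.9679


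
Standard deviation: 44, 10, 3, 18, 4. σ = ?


Mean = 15.8000
Variance = 227.3600
SD = sqrt(227.3600) = 15.0785

SD = 15.0785


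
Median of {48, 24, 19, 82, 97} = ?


Sorted: 19, 24, 48, 82, 97
n = 5 (odd)
Middle value = 48

Median = 48


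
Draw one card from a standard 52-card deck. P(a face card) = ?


12 face cards in 52 cards
P = 12/52 = 0.2308

P = 0.2308


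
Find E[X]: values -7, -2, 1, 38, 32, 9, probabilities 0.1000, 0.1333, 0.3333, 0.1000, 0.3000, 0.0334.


E[X] = -7*0.1000 - 2*0.1333 + 1*0.3333 + 38*0.1000 + 32*0.3000 + 9*0.0334
= -0.7000 - 0.2666 + 0.3333 + 3.8000 + 9.6000 + 0.3006
= 13.0673

E[X] = 13.0673


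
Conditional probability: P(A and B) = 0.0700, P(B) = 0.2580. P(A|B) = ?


P(A|B) = 0.0700/0.2580 = 0.2713

P(A|B) = 0.2713


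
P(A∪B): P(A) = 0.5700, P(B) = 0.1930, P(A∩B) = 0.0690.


P(A∪B) = 0.5700 + 0.1930 - 0.0690
= 0.7630 - 0.0690
= 0.6940

P(A∪B) = 0.6940


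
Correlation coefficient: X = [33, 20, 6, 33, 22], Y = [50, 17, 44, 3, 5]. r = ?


Mean X = 22.8000, Mean Y = 23.8000
SD X = 9.987993, SD Y = 19.630588
Cov = -50.040000
r = -50.040000/(9.987993*19.630588) = -0.2552

r = -0.2552


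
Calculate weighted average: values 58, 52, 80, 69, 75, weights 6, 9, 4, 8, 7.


Numerator = 58*6 + 52*9 + 80*4 + 69*8 + 75*7 = 2213
Denominator = 6 + 9 + 4 + 8 + 7 = 34
WM = 2213/34 = 65.0882

WM = 65.0882


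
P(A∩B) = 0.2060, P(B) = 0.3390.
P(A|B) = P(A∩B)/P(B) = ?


P(A|B) = 0.2060/0.3390 = 0.6077

P(A|B) = 0.6077


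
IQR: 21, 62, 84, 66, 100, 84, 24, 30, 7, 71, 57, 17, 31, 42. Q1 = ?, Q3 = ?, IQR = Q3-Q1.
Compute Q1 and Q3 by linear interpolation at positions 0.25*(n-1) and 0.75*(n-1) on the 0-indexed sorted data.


Sorted: 7, 17, 21, 24, 30, 31, 42, 57, 62, 66, 71, 84, 84, 100
Q1 (25th %ile) = 25.5000
Q3 (75th %ile) = 69.7500
IQR = 69.7500 - 25.5000 = 44.2500

IQR = 44.2500


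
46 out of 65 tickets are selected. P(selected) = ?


P = 46/65 = 0.7077

P = 0.7077


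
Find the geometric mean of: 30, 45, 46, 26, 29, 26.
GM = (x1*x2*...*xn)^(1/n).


Product = 30 × 45 × 46 × 26 × 29 × 26 = 1217408400
GM = 1217408400^(1/6) = 32.6768

GM = 32.6768


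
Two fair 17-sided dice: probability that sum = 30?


Total outcomes = 17×17 = 289
Favorable (sum = 30): 5
P = 5/289 = 0.0173

P = 0.0173


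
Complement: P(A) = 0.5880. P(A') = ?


P(not A) = 1 - 0.5880 = 0.4120

P(not A) = 0.4120


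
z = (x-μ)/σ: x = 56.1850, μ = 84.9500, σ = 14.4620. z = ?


z = (56.1850 - 84.9500)/14.4620
= -28.7650/14.4620
= -1.9890

z = -1.9890


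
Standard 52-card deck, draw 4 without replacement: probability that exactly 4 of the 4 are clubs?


Hypergeometric: P(X=4) = C(13,4)·C(39,0) / C(52,4)
= 715 × 1 / 270725
= 715/270725 = 0.0026

P = 0.0026


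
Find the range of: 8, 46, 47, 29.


Max = 47, Min = 8
Range = 47 - 8 = 39

Range = 39


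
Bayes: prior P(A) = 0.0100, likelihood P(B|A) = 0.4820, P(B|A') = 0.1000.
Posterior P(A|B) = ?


P(B) = P(B|A)*P(A) + P(B|A')*P(A')
= 0.4820*0.0100 + 0.1000*0.9900
= 0.004820 + 0.099000 = 0.103820
P(A|B) = 0.004820/0.103820 = 0.0464

P(A|B) = 0.0464


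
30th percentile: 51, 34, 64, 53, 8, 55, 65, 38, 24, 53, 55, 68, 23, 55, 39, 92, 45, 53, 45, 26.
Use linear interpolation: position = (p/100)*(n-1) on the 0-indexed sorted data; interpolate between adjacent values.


Sorted: 8, 23, 24, 26, 34, 38, 39, 45, 45, 51, 53, 53, 53, 55, 55, 55, 64, 65, 68, 92
n = 20
Index = 30/100 * 19 = 5.7000
Lower = data[5] = 38, Upper = data[6] = 39
P30 = 38 + 0.7000*(1) = 38.7000

P30 = 38.7000


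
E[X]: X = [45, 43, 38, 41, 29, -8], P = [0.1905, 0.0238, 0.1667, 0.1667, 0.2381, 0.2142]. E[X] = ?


E[X] = 45*0.1905 + 43*0.0238 + 38*0.1667 + 41*0.1667 + 29*0.2381 - 8*0.2142
= 8.5725 + 1.0234 + 6.3346 + 6.8347 + 6.9049 - 1.7136
= 27.9565

E[X] = 27.9565
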